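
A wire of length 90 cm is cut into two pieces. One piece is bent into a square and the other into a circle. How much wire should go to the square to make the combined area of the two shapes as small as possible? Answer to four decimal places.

Let x be the length used for the square. Square side x/4; circle radius (90−x)/(2π).
A(x) = (x/4)² + π·((90−x)/(2π))² = x²/16 + (90−x)²/(4π) for 0 ≤ x ≤ 90. A'(x) = x/8 − (90−x)/(2π) = 0 gives x = 4·90/(π+4) ≈ 50.4089.
A'' = 1/8 + 1/(2π) > 0, so this gives the minimum combined area; x ≈ 50.4089 cm to the square.

50.4089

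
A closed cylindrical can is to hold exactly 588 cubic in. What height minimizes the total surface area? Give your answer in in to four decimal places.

With radius r and height h, πr²h = 588 so h = 588/(πr²), and S(r) = 2πr² + 2πrh = 2πr² + 2·588/r.
S'(r) = 4πr − 2·588/r² = 0 ⇒ r³ = 588/(2π), so r ≈ 4.5401 and h = 2r ≈ 9.0802.
S''(r) = 4π + 4·588/r³ > 0, so this is the minimum; S ≈ 388.5373.

9.0802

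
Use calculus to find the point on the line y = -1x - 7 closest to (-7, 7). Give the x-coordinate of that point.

Minimize D(x)^2 = (x + 7)^2 + (-x - 14)^2.
d/dx[D^2] = 2(x + 7) + 2·(-1)·(-x - 14) = 0 ⇒ x = -21/2.
Then y = 7/2 and the distance is √(49/2) ≈ 4.9497.

-21/2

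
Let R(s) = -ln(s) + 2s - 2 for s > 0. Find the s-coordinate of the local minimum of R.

R'(s) = -1/s + 2 = 0 gives s = 1/2.
R''(s) = 1/s², which is positive for s > 0, so this is a local minimum.
R(1/2) = -1·ln(1/2) + 1 - 2 ≈ -0.3069.

1/2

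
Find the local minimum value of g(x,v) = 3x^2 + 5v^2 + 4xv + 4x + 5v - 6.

-339/44

∂g/∂x = 6x + 4v + 4 = 0 and ∂g/∂v = 4x + 10v + 5 = 0, so (x, v) = (-5/11, -7/22).
The Hessian has g_{xx} = 6, g_{vv} = 10, g_{xv} = 4, giving D = 44 > 0 with g_{xx} > 0, so the point is a local minimum.
g(-5/11, -7/22) = -339/44.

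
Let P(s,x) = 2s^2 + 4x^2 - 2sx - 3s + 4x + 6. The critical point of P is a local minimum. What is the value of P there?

∂P/∂s = 4s - 2x - 3 = 0 and ∂P/∂x = -2s + 8x + 4 = 0, so (s, x) = (4/7, -5/14).
The Hessian has P_{ss} = 4, P_{xx} = 8, P_{sx} = -2, giving D = 28 > 0 with P_{ss} > 0, so the point is a local minimum.
P(4/7, -5/14) = 31/7.

31/7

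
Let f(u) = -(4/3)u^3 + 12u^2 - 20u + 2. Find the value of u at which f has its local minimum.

1

f'(u) = -4u^2 + 24u - 20. Setting f'(u) = 0 gives u ∈ {1, 5}.
f''(u) = -8u + 24. f''(1) = 16 > 0 ⇒ local minimum; f''(5) = -16 < 0 ⇒ local maximum.
So the local minimum value is f(1) = -22/3.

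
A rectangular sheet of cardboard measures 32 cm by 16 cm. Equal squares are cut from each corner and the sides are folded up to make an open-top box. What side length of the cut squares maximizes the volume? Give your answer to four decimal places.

3.3812

With cut size x, the volume is V(x) = x(32 − 2x)(16 − 2x) for 0 < x < 8.
V'(x) = 12x^2 − 192x + 512. Setting V'(x) = 0 gives x ≈ 3.3812 (the root in (0, 8)).
V''(x) = 24x − 192 is negative there, so this is the maximum; V ≈ 788.2756.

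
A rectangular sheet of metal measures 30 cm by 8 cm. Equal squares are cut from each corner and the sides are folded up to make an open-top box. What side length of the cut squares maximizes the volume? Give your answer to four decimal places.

1.8488

With cut size x, the volume is V(x) = x(30 − 2x)(8 − 2x) for 0 < x < 4.
V'(x) = 12x^2 − 152x + 240. Setting V'(x) = 0 gives x ≈ 1.8488 (the root in (0, 4)).
V''(x) = 24x − 152 is negative there, so this is the maximum; V ≈ 209.2166.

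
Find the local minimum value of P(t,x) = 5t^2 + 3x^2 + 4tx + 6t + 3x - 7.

∂P/∂t = 10t + 4x + 6 = 0 and ∂P/∂x = 4t + 6x + 3 = 0, so (t, x) = (-6/11, -3/22).
The Hessian has P_{tt} = 10, P_{xx} = 6, P_{tx} = 4, giving D = 44 > 0 with P_{tt} > 0, so the point is a local minimum.
P(-6/11, -3/22) = -389/44.

-389/44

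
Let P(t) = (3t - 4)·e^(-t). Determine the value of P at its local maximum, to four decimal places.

Differentiating with the product rule gives P'(t) = (-3t + 7)·e^(-t). Since e^(-t) > 0, the only critical point is t = 7/3.
P''(7/3) has the same sign as -3 < 0, so this is a local maximum.
P(7/3) = (3)·e^(-7/3) ≈ 0.2909.

0.2909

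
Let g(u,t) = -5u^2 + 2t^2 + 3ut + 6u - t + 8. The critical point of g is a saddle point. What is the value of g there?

∂g/∂u = -10u + 3t + 6 = 0 and ∂g/∂t = 3u + 4t - 1 = 0, so (u, t) = (27/49, -8/49).
The Hessian has g_{uu} = -10, g_{tt} = 4, g_{ut} = 3, giving D = -49 < 0, so the point is a saddle point.
g(27/49, -8/49) = 477/49.

477/49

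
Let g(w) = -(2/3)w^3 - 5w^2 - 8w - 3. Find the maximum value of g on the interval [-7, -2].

110/3

g'(w) = -2w^2 - 10w - 8, whose only zero in [-7, -2] is w = -4.
Candidates: g(-7) = 110/3,  g(-4) = -25/3,  g(-2) = -5/3.
The maximum over the interval is 110/3, attained at w = -7.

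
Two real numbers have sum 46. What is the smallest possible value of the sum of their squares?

1058

With a + b = 46, a^2 + b^2 = a^2 + (46 − a)^2.
The derivative 2a − 2(46 − a) = 4a − 92 vanishes at a = 23; second derivative 4 > 0, a minimum.
The minimum is 2·(23)^2 = 1058.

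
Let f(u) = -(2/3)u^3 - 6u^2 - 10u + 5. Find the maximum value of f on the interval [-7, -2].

29/3

Differentiating, f'(u) = -2u^2 - 12u - 10; whose only zero in [-7, -2] is u = -5.
Evaluating at the critical points and endpoints: f(-7) = 29/3; f(-5) = -35/3; f(-2) = 19/3.
So the maximum is f(-7) = 29/3.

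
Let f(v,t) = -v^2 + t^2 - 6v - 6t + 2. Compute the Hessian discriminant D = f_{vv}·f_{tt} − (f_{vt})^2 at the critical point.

-4

∂f/∂v = -2v - 6 = 0 and ∂f/∂t = 2t - 6 = 0, so (v, t) = (-3, 3).
The Hessian has f_{vv} = -2, f_{tt} = 2, f_{vt} = 0, giving D = -4 < 0, so the point is a saddle point.
D = (-2)·(2) − (0)^2 = -4.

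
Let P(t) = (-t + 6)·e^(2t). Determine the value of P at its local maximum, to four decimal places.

By the product rule, P'(t) = (-2t + 11)·e^(2t). Since e^(2t) > 0, the only critical point is t = 11/2.
P''(11/2) has the same sign as -2 < 0, so this is a local maximum.
P(11/2) = (1/2)·e^(11) ≈ 29937.0709.

29937.0709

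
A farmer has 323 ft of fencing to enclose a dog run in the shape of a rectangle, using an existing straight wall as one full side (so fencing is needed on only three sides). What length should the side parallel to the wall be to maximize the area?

323/2

Let the sides perpendicular to the wall have length x and the parallel side y, so 2x + y = 323 and the area is A = xy = x(323 − 2x).
A'(x) = 323 − 4x = 0 gives x = 323/4, and A''(x) = −4 < 0 confirms a maximum.
Then y = 323 − 2·323/4 = 323/2 and A = 104329/8.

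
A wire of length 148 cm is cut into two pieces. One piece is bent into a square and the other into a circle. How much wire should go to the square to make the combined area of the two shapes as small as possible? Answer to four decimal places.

Let x be the length used for the square. Square side x/4; circle radius (148−x)/(2π).
A(x) = (x/4)² + π·((148−x)/(2π))² = x²/16 + (148−x)²/(4π) for 0 ≤ x ≤ 148. A'(x) = x/8 − (148−x)/(2π) = 0 gives x = 4·148/(π+4) ≈ 82.8947.
A'' = 1/8 + 1/(2π) > 0, so this gives the minimum combined area; x ≈ 82.8947 cm to the square.

82.8947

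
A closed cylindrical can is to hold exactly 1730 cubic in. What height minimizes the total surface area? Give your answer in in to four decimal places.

With radius r and height h, πr²h = 1730 so h = 1730/(πr²), and S(r) = 2πr² + 2πrh = 2πr² + 2·1730/r.
S'(r) = 4πr − 2·1730/r² = 0 ⇒ r³ = 1730/(2π), so r ≈ 6.5056 and h = 2r ≈ 13.0112.
S''(r) = 4π + 4·1730/r³ > 0, so this is the minimum; S ≈ 797.7717.

13.0112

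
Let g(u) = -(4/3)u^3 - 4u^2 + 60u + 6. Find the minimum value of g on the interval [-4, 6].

-638/3

g'(u) = -4u^2 - 8u + 60, whose only zero in [-4, 6] is u = 3.
Candidates: g(-4) = -638/3, g(3) = 114, g(6) = -66.
So the minimum is g(-4) = -638/3.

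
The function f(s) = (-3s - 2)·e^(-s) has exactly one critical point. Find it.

f'(s) = (-3)·e^(-s) + (-3s - 2)·(-1)·e^(-s) = (3s - 1)·e^(-s). Since e^(-s) > 0, the only critical point is s = 1/3.
f''(1/3) has the same sign as 3 > 0, so this is a local minimum.
f(1/3) = (-3)·e^(-1/3) ≈ -2.1496.

1/3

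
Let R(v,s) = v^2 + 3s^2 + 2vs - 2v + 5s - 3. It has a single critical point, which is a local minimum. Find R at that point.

∂R/∂v = 2v + 2s - 2 = 0 and ∂R/∂s = 2v + 6s + 5 = 0, so (v, s) = (11/4, -7/4).
The Hessian has R_{vv} = 2, R_{ss} = 6, R_{vs} = 2, giving D = 8 > 0 with R_{vv} > 0, so the point is a local minimum.
R(11/4, -7/4) = -81/8.

-81/8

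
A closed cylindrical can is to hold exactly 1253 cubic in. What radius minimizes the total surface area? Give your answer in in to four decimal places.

5.8424

With radius r and height h, πr²h = 1253 so h = 1253/(πr²), and S(r) = 2πr² + 2πrh = 2πr² + 2·1253/r.
S'(r) = 4πr − 2·1253/r² = 0 ⇒ r³ = 1253/(2π), so r ≈ 5.8424 and h = 2r ≈ 11.6848.
S''(r) = 4π + 4·1253/r³ > 0, so this is the minimum; S ≈ 643.4013.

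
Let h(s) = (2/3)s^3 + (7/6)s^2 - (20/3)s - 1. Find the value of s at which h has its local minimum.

h'(s) = 2s^2 + (7/3)s - 20/3 = 0 at s = -5/2, 4/3.
Second-derivative test with h''(s) = 4s + 7/3: h''(-5/2) = -23/3 < 0 ⇒ local maximum; h''(4/3) = 23/3 > 0 ⇒ local minimum.
The local minimum is h(4/3) = -505/81.

4/3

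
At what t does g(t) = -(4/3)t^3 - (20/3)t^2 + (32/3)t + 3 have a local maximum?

2/3

Critical points: g'(t) = -4t^2 - (40/3)t + 32/3 vanishes at t = -4, 2/3.
g''(t) = -8t - 40/3. g''(-4) = 56/3 > 0 ⇒ local minimum; g''(2/3) = -56/3 < 0 ⇒ local maximum.
Thus g has its local maximum at t = 2/3, with value 547/81.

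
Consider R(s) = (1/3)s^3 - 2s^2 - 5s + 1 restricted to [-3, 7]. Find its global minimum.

-97/3

Differentiating, R'(s) = s^2 - 4s - 5; which vanishes at s = -1 and s = 5.
Compare values at every candidate in [-3, 7]: R(-3) = -11; R(-1) = 11/3; R(5) = -97/3; R(7) = -53/3.
So the minimum is R(5) = -97/3.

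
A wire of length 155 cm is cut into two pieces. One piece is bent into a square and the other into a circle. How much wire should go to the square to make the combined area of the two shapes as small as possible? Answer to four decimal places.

86.8154

Let x be the length used for the square. Square side x/4; circle radius (155−x)/(2π).
A(x) = (x/4)² + π·((155−x)/(2π))² = x²/16 + (155−x)²/(4π) for 0 ≤ x ≤ 155. A'(x) = x/8 − (155−x)/(2π) = 0 gives x = 4·155/(π+4) ≈ 86.8154.
A'' = 1/8 + 1/(2π) > 0, so this gives the minimum combined area; x ≈ 86.8154 cm to the square.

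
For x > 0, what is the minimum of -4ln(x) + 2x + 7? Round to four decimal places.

8.2274

g'(x) = -4/x + 2 = 0 gives x = 2.
g''(x) = 4/x², which is positive for x > 0, so this is a local minimum.
g(2) = -4·ln(2) + 4 + 7 ≈ 8.2274.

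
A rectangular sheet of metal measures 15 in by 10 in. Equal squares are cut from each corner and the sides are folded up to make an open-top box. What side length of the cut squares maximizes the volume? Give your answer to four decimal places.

1.9619

With cut size x, the volume is V(x) = x(15 − 2x)(10 − 2x) for 0 < x < 5.
V'(x) = 12x^2 − 100x + 150. Setting V'(x) = 0 gives x ≈ 1.9619 (the root in (0, 5)).
V''(x) = 24x − 100 is negative there, so this is the maximum; V ≈ 132.0382.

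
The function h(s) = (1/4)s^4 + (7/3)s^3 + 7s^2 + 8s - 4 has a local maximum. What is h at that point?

Critical points: h'(s) = s^3 + 7s^2 + 14s + 8 vanishes at s = -4, -2, -1.
Since h''(s) = 3s^2 + 14s + 14, we get h''(-4) = 6 > 0 ⇒ local minimum; h''(-2) = -2 < 0 ⇒ local maximum; h''(-1) = 3 > 0 ⇒ local minimum.
Thus h has its local maximum at s = -2, with value -20/3.

-20/3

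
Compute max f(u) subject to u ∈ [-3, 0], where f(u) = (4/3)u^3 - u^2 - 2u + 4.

55/12

The derivative is 4u^2 - 2u - 2, whose only zero in [-3, 0] is u = -1/2.
Compare values at every candidate in [-3, 0]: f(-3) = -35,  f(-1/2) = 55/12,  f(0) = 4.
Hence the absolute maximum is 55/12 at u = -1/2.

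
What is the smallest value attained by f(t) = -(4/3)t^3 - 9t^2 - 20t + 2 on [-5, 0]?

2

f'(t) = -4t^2 - 18t - 20, which vanishes at t = -5/2 and t = -2.
Evaluating at the critical points and endpoints: f(-5) = 131/3, f(-5/2) = 199/12, f(-2) = 50/3, f(0) = 2.
So the minimum is f(0) = 2.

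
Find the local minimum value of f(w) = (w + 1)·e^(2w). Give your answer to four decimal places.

-0.0249

f'(w) = 1·e^(2w) + (w + 1)·2·e^(2w) = (2w + 3)·e^(2w). Since e^(2w) > 0, the only critical point is w = -3/2.
f''(-3/2) has the same sign as 2 > 0, so this is a local minimum.
f(-3/2) = (-1/2)·e^(-3) ≈ -0.0249.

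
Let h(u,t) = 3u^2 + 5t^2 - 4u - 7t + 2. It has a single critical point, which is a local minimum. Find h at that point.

∂h/∂u = 6u - 4 = 0 and ∂h/∂t = 10t - 7 = 0, so (u, t) = (2/3, 7/10).
The Hessian has h_{uu} = 6, h_{tt} = 10, h_{ut} = 0, giving D = 60 > 0 with h_{uu} > 0, so the point is a local minimum.
h(2/3, 7/10) = -107/60.

-107/60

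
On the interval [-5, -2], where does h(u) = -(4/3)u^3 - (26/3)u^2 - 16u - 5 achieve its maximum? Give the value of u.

-5

The derivative is -4u^2 - (52/3)u - 16, whose only zero in [-5, -2] is u = -3.
Compare values at every candidate in [-5, -2]: h(-5) = 25; h(-3) = 1; h(-2) = 3.
The maximum over the interval is 25, attained at u = -5.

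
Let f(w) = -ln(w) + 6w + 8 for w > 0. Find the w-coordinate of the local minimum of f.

1/6

f'(w) = -1/w + 6 = 0 gives w = 1/6.
f''(w) = 1/w², which is positive for w > 0, so this is a local minimum.
f(1/6) = -1·ln(1/6) + 1 + 8 ≈ 10.7918.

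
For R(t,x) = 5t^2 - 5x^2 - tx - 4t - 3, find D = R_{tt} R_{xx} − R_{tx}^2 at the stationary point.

∂R/∂t = 10t - x - 4 = 0 and ∂R/∂x = -t - 10x = 0, so (t, x) = (40/101, -4/101).
The Hessian has R_{tt} = 10, R_{xx} = -10, R_{tx} = -1, giving D = -101 < 0, so the point is a saddle point.
D = (10)·(-10) − (-1)^2 = -101.

-101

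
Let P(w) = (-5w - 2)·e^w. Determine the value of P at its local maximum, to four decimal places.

1.2330

Differentiating with the product rule gives P'(w) = (-5w - 7)·e^w. Since e^w > 0, the only critical point is w = -7/5.
P''(-7/5) has the same sign as -5 < 0, so this is a local maximum.
P(-7/5) = (5)·e^(-7/5) ≈ 1.2330.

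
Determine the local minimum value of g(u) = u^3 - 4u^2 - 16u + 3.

g'(u) = 3u^2 - 8u - 16. Setting g'(u) = 0 gives u ∈ {-4/3, 4}.
Second-derivative test with g''(u) = 6u - 8: g''(-4/3) = -16 < 0 ⇒ local maximum; g''(4) = 16 > 0 ⇒ local minimum.
Thus g has its local minimum at u = 4, with value -61.

-61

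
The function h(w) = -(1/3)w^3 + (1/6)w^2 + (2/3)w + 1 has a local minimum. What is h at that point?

h'(w) = -w^2 + (1/3)w + 2/3. Setting h'(w) = 0 gives w ∈ {-2/3, 1}.
Since h''(w) = -2w + 1/3, we get h''(-2/3) = 5/3 > 0 ⇒ local minimum; h''(1) = -5/3 < 0 ⇒ local maximum.
Thus h has its local minimum at w = -2/3, with value 59/81.

59/81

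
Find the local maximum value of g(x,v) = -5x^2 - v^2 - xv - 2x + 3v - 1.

∂g/∂x = -10x - v - 2 = 0 and ∂g/∂v = -x - 2v + 3 = 0, so (x, v) = (-7/19, 32/19).
The Hessian has g_{xx} = -10, g_{vv} = -2, g_{xv} = -1, giving D = 19 > 0 with g_{xx} < 0, so the point is a local maximum.
g(-7/19, 32/19) = 36/19.

36/19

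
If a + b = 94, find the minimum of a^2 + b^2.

4418

With a + b = 94, a^2 + b^2 = a^2 + (94 − a)^2.
The derivative 2a − 2(94 − a) = 4a − 188 vanishes at a = 47; second derivative 4 > 0, a minimum.
The minimum is 2·(47)^2 = 4418.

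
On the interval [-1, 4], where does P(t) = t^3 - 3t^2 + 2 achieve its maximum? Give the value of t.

4

P'(t) = 3t^2 - 6t, which vanishes at t = 0 and t = 2.
Compare values at every candidate in [-1, 4]: P(-1) = -2,  P(0) = 2,  P(2) = -2,  P(4) = 18.
Hence the absolute maximum is 18 at t = 4.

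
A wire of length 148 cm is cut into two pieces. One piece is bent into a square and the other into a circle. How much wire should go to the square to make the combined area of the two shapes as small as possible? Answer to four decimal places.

82.8947

Let x be the length used for the square. Square side x/4; circle radius (148−x)/(2π).
A(x) = (x/4)² + π·((148−x)/(2π))² = x²/16 + (148−x)²/(4π) for 0 ≤ x ≤ 148. A'(x) = x/8 − (148−x)/(2π) = 0 gives x = 4·148/(π+4) ≈ 82.8947.
A'' = 1/8 + 1/(2π) > 0, so this gives the minimum combined area; x ≈ 82.8947 cm to the square.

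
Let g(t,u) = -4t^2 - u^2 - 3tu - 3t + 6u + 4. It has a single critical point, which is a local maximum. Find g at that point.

∂g/∂t = -8t - 3u - 3 = 0 and ∂g/∂u = -3t - 2u + 6 = 0, so (t, u) = (-24/7, 57/7).
The Hessian has g_{tt} = -8, g_{uu} = -2, g_{tu} = -3, giving D = 7 > 0 with g_{tt} < 0, so the point is a local maximum.
g(-24/7, 57/7) = 235/7.

235/7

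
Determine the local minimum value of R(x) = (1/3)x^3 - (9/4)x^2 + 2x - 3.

R'(x) = x^2 - (9/2)x + 2 = 0 at x = 1/2, 4.
Since R''(x) = 2x - 9/2, we get R''(1/2) = -7/2 < 0 ⇒ local maximum; R''(4) = 7/2 > 0 ⇒ local minimum.
Thus R has its local minimum at x = 4, with value -29/3.

-29/3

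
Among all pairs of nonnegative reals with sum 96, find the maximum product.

2304

With x + y = 96, the product is P(x) = x(96 − x).
P'(x) = 96 − 2x = 0 gives x = 48; P'' = −2 < 0, so this is the maximum.
P = 48·48 = 2304.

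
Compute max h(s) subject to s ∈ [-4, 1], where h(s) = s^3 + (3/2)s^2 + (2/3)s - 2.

7/6

Differentiating, h'(s) = 3s^2 + 3s + 2/3; which vanishes at s = -2/3 and s = -1/3.
Candidates: h(-4) = -134/3,  h(-2/3) = -56/27,  h(-1/3) = -113/54,  h(1) = 7/6.
So the maximum is h(1) = 7/6.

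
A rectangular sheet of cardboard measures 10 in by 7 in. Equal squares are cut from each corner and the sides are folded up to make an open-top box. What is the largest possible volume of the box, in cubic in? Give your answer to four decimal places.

42.3766

With cut size x, the volume is V(x) = x(10 − 2x)(7 − 2x) for 0 < x < 3.5.
V'(x) = 12x^2 − 68x + 70. Setting V'(x) = 0 gives x ≈ 1.3520 (the root in (0, 3.5)).
V''(x) = 24x − 68 is negative there, so this is the maximum; V ≈ 42.3766.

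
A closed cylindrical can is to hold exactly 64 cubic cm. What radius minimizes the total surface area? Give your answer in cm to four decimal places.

With radius r and height h, πr²h = 64 so h = 64/(πr²), and S(r) = 2πr² + 2πrh = 2πr² + 2·64/r.
S'(r) = 4πr − 2·64/r² = 0 ⇒ r³ = 64/(2π), so r ≈ 2.1677 and h = 2r ≈ 4.3354.
S''(r) = 4π + 4·64/r³ > 0, so this is the minimum; S ≈ 88.5730.

2.1677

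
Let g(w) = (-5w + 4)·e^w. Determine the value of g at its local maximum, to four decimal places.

Differentiating with the product rule gives g'(w) = (-5w - 1)·e^w. Since e^w > 0, the only critical point is w = -1/5.
g''(-1/5) has the same sign as -5 < 0, so this is a local maximum.
g(-1/5) = (5)·e^(-1/5) ≈ 4.0937.

4.0937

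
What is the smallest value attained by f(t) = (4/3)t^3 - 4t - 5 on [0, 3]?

-23/3

The derivative is 4t^2 - 4, whose only zero in [0, 3] is t = 1.
Compare values at every candidate in [0, 3]: f(0) = -5, f(1) = -23/3, f(3) = 19.
The minimum over the interval is -23/3, attained at t = 1.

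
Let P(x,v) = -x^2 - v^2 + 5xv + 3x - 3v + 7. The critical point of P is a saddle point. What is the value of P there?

∂P/∂x = -2x + 5v + 3 = 0 and ∂P/∂v = 5x - 2v - 3 = 0, so (x, v) = (3/7, -3/7).
The Hessian has P_{xx} = -2, P_{vv} = -2, P_{xv} = 5, giving D = -21 < 0, so the point is a saddle point.
P(3/7, -3/7) = 58/7.

58/7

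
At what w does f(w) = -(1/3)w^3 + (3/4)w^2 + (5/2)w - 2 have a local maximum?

5/2

f'(w) = -w^2 + (3/2)w + 5/2. Setting f'(w) = 0 gives w ∈ {-1, 5/2}.
Second-derivative test with f''(w) = -2w + 3/2: f''(-1) = 7/2 > 0 ⇒ local minimum; f''(5/2) = -7/2 < 0 ⇒ local maximum.
The local maximum is f(5/2) = 179/48.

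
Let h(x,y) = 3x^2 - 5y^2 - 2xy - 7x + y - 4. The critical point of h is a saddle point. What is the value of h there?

∂h/∂x = 6x - 2y - 7 = 0 and ∂h/∂y = -2x - 10y + 1 = 0, so (x, y) = (9/8, -1/8).
The Hessian has h_{xx} = 6, h_{yy} = -10, h_{xy} = -2, giving D = -64 < 0, so the point is a saddle point.
h(9/8, -1/8) = -8.

-8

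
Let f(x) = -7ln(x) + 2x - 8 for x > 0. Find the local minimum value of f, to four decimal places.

-9.7693

f'(x) = -7/x + 2 = 0 gives x = 7/2.
f''(x) = 7/x², which is positive for x > 0, so this is a local minimum.
f(7/2) = -7·ln(7/2) + 7 - 8 ≈ -9.7693.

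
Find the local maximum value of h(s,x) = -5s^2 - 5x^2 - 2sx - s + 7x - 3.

∂h/∂s = -10s - 2x - 1 = 0 and ∂h/∂x = -2s - 10x + 7 = 0, so (s, x) = (-1/4, 3/4).
The Hessian has h_{ss} = -10, h_{xx} = -10, h_{sx} = -2, giving D = 96 > 0 with h_{ss} < 0, so the point is a local maximum.
h(-1/4, 3/4) = -1/4.

-1/4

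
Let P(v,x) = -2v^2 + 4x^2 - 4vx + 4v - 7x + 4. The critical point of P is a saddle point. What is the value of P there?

∂P/∂v = -4v - 4x + 4 = 0 and ∂P/∂x = -4v + 8x - 7 = 0, so (v, x) = (1/12, 11/12).
The Hessian has P_{vv} = -4, P_{xx} = 8, P_{vx} = -4, giving D = -48 < 0, so the point is a saddle point.
P(1/12, 11/12) = 23/24.

23/24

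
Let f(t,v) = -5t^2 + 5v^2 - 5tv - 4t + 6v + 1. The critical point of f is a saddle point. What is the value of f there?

∂f/∂t = -10t - 5v - 4 = 0 and ∂f/∂v = -5t + 10v + 6 = 0, so (t, v) = (-2/25, -16/25).
The Hessian has f_{tt} = -10, f_{vv} = 10, f_{tv} = -5, giving D = -125 < 0, so the point is a saddle point.
f(-2/25, -16/25) = -19/25.

-19/25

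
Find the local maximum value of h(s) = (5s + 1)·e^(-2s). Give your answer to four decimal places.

Differentiating with the product rule gives h'(s) = (-10s + 3)·e^(-2s). Since e^(-2s) > 0, the only critical point is s = 3/10.
h''(3/10) has the same sign as -10 < 0, so this is a local maximum.
h(3/10) = (5/2)·e^(-3/5) ≈ 1.3720.

1.3720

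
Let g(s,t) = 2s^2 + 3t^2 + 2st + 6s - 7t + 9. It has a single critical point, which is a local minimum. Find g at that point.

-11/2

∂g/∂s = 4s + 2t + 6 = 0 and ∂g/∂t = 2s + 6t - 7 = 0, so (s, t) = (-5/2, 2).
The Hessian has g_{ss} = 4, g_{tt} = 6, g_{st} = 2, giving D = 20 > 0 with g_{ss} > 0, so the point is a local minimum.
g(-5/2, 2) = -11/2.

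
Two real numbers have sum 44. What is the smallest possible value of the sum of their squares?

968

With a + b = 44, a^2 + b^2 = a^2 + (44 − a)^2.
The derivative 2a − 2(44 − a) = 4a − 88 vanishes at a = 22; second derivative 4 > 0, a minimum.
The minimum is 2·(22)^2 = 968.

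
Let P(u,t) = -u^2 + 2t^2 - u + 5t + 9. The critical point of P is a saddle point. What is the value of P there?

∂P/∂u = -2u - 1 = 0 and ∂P/∂t = 4t + 5 = 0, so (u, t) = (-1/2, -5/4).
The Hessian has P_{uu} = -2, P_{tt} = 4, P_{ut} = 0, giving D = -8 < 0, so the point is a saddle point.
P(-1/2, -5/4) = 49/8.

49/8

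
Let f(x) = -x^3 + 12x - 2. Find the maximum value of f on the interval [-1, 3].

The derivative is -3x^2 + 12, whose only zero in [-1, 3] is x = 2.
Candidates: f(-1) = -13,  f(2) = 14,  f(3) = 7.
Hence the absolute maximum is 14 at x = 2.

14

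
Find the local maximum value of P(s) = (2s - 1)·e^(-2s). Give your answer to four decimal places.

P'(s) = 2·e^(-2s) + (2s - 1)·(-2)·e^(-2s) = (-4s + 4)·e^(-2s). Since e^(-2s) > 0, the only critical point is s = 1.
P''(1) has the same sign as -4 < 0, so this is a local maximum.
P(1) = (1)·e^(-2) ≈ 0.1353.

0.1353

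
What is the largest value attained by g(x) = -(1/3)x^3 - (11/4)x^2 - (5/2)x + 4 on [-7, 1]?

221/48

Differentiating, g'(x) = -x^2 - (11/2)x - 5/2; which vanishes at x = -5 and x = -1/2.
Compare values at every candidate in [-7, 1]: g(-7) = 13/12, g(-5) = -127/12, g(-1/2) = 221/48, g(1) = -19/12.
The maximum over the interval is 221/48, attained at x = -1/2.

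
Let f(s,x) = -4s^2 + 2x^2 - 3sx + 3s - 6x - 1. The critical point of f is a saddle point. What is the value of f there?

∂f/∂s = -8s - 3x + 3 = 0 and ∂f/∂x = -3s + 4x - 6 = 0, so (s, x) = (-6/41, 57/41).
The Hessian has f_{ss} = -8, f_{xx} = 4, f_{sx} = -3, giving D = -41 < 0, so the point is a saddle point.
f(-6/41, 57/41) = -221/41.

-221/41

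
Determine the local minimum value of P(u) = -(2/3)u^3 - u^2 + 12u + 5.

-22

P'(u) = -2u^2 - 2u + 12. Setting P'(u) = 0 gives u ∈ {-3, 2}.
Since P''(u) = -4u - 2, we get P''(-3) = 10 > 0 ⇒ local minimum; P''(2) = -10 < 0 ⇒ local maximum.
So the local minimum value is P(-3) = -22.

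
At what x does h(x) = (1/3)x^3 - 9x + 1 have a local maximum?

-3

Critical points: h'(x) = x^2 - 9 vanishes at x = -3, 3.
Since h''(x) = 2x, we get h''(-3) = -6 < 0 ⇒ local maximum; h''(3) = 6 > 0 ⇒ local minimum.
The local maximum is h(-3) = 19.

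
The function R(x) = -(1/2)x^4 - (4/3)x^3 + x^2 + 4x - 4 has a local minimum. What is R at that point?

R'(x) = -2x^3 - 4x^2 + 2x + 4. Setting R'(x) = 0 gives x ∈ {-2, -1, 1}.
R''(x) = -6x^2 - 8x + 2. R''(-2) = -6 < 0 ⇒ local maximum; R''(-1) = 4 > 0 ⇒ local minimum; R''(1) = -12 < 0 ⇒ local maximum.
The local minimum is R(-1) = -37/6.

-37/6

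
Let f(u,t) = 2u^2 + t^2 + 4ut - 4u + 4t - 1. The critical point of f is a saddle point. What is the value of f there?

∂f/∂u = 4u + 4t - 4 = 0 and ∂f/∂t = 4u + 2t + 4 = 0, so (u, t) = (-3, 4).
The Hessian has f_{uu} = 4, f_{tt} = 2, f_{ut} = 4, giving D = -8 < 0, so the point is a saddle point.
f(-3, 4) = 13.

13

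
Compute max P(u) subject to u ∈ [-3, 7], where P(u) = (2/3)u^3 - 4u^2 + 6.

P'(u) = 2u^2 - 8u, which vanishes at u = 0 and u = 4.
Evaluating at the critical points and endpoints: P(-3) = -48,  P(0) = 6,  P(4) = -46/3,  P(7) = 116/3.
So the maximum is P(7) = 116/3.

116/3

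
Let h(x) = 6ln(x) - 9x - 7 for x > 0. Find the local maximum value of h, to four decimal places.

h'(x) = 6/x − 9 = 0 gives x = 2/3.
h''(x) = -6/x², which is negative for x > 0, so this is a local maximum.
h(2/3) = 6·ln(2/3) - 6 - 7 ≈ -15.4328.

-15.4328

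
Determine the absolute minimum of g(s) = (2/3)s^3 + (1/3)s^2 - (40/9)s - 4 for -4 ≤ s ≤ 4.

The derivative is 2s^2 + (2/3)s - 40/9, which vanishes at s = -5/3 and s = 4/3.
Candidates: g(-4) = -212/9,  g(-5/3) = 101/81,  g(4/3) = -628/81,  g(4) = 236/9.
So the minimum is g(-4) = -212/9.

-212/9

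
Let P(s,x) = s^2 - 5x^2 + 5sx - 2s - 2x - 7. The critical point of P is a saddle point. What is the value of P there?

∂P/∂s = 2s + 5x - 2 = 0 and ∂P/∂x = 5s - 10x - 2 = 0, so (s, x) = (2/3, 2/15).
The Hessian has P_{ss} = 2, P_{xx} = -10, P_{sx} = 5, giving D = -45 < 0, so the point is a saddle point.
P(2/3, 2/15) = -39/5.

-39/5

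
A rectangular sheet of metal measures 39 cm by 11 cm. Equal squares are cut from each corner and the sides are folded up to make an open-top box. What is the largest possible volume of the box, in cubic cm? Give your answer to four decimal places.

With cut size x, the volume is V(x) = x(39 − 2x)(11 − 2x) for 0 < x < 5.5.
V'(x) = 12x^2 − 200x + 429. Setting V'(x) = 0 gives x ≈ 2.5286 (the root in (0, 5.5)).
V''(x) = 24x − 200 is negative there, so this is the maximum; V ≈ 510.0572.

510.0572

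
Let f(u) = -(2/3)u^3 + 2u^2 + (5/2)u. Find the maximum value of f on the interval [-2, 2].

25/3

f'(u) = -2u^2 + 4u + 5/2, whose only zero in [-2, 2] is u = -1/2.
Compare values at every candidate in [-2, 2]: f(-2) = 25/3,  f(-1/2) = -2/3,  f(2) = 23/3.
So the maximum is f(-2) = 25/3.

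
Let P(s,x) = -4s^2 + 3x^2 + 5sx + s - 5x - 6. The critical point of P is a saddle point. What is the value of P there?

-510/73

∂P/∂s = -8s + 5x + 1 = 0 and ∂P/∂x = 5s + 6x - 5 = 0, so (s, x) = (31/73, 35/73).
The Hessian has P_{ss} = -8, P_{xx} = 6, P_{sx} = 5, giving D = -73 < 0, so the point is a saddle point.
P(31/73, 35/73) = -510/73.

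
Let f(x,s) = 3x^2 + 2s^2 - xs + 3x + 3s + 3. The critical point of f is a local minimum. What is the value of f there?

15/23

∂f/∂x = 6x - s + 3 = 0 and ∂f/∂s = -x + 4s + 3 = 0, so (x, s) = (-15/23, -21/23).
The Hessian has f_{xx} = 6, f_{ss} = 4, f_{xs} = -1, giving D = 23 > 0 with f_{xx} > 0, so the point is a local minimum.
f(-15/23, -21/23) = 15/23.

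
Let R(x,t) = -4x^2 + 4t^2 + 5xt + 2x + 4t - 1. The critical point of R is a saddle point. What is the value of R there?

∂R/∂x = -8x + 5t + 2 = 0 and ∂R/∂t = 5x + 8t + 4 = 0, so (x, t) = (-4/89, -42/89).
The Hessian has R_{xx} = -8, R_{tt} = 8, R_{xt} = 5, giving D = -89 < 0, so the point is a saddle point.
R(-4/89, -42/89) = -177/89.

-177/89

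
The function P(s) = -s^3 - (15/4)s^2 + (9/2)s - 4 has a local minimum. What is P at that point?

P'(s) = -3s^2 - (15/2)s + 9/2 = 0 at s = -3, 1/2.
Second-derivative test with P''(s) = -6s - 15/2: P''(-3) = 21/2 > 0 ⇒ local minimum; P''(1/2) = -21/2 < 0 ⇒ local maximum.
The local minimum is P(-3) = -97/4.

-97/4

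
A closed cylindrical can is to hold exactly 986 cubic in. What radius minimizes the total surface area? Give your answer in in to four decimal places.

5.3939

With radius r and height h, πr²h = 986 so h = 986/(πr²), and S(r) = 2πr² + 2πrh = 2πr² + 2·986/r.
S'(r) = 4πr − 2·986/r² = 0 ⇒ r³ = 986/(2π), so r ≈ 5.3939 and h = 2r ≈ 10.7877.
S''(r) = 4π + 4·986/r³ > 0, so this is the minimum; S ≈ 548.4022.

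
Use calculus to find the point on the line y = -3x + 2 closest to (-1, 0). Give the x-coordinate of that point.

Minimize D(x)^2 = (x + 1)^2 + (-3x + 2)^2.
d/dx[D^2] = 2(x + 1) + 2·(-3)·(-3x + 2) = 0 ⇒ x = 1/2.
Then y = 1/2 and the distance is √(5/2) ≈ 1.5811.

1/2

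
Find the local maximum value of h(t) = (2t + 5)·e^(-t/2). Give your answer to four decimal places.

5.1361

h'(t) = 2·e^(-t/2) + (2t + 5)·(-1/2)·e^(-t/2) = (-t - 1/2)·e^(-t/2). Since e^(-t/2) > 0, the only critical point is t = -1/2.
h''(-1/2) has the same sign as -1 < 0, so this is a local maximum.
h(-1/2) = (4)·e^(1/4) ≈ 5.1361.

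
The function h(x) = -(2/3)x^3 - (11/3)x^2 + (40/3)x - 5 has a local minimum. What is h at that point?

h'(x) = -2x^2 - (22/3)x + 40/3 = 0 at x = -5, 4/3.
Since h''(x) = -4x - 22/3, we get h''(-5) = 38/3 > 0 ⇒ local minimum; h''(4/3) = -38/3 < 0 ⇒ local maximum.
Thus h has its local minimum at x = -5, with value -80.

-80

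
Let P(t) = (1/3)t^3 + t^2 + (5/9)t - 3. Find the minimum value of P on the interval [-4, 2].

Differentiating, P'(t) = t^2 + 2t + 5/9; which vanishes at t = -5/3 and t = -1/3.
Compare values at every candidate in [-4, 2]: P(-4) = -95/9; P(-5/3) = -218/81; P(-1/3) = -250/81; P(2) = 43/9.
Hence the absolute minimum is -95/9 at t = -4.

-95/9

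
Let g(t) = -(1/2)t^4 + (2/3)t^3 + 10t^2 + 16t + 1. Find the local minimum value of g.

Critical points: g'(t) = -2t^3 + 2t^2 + 20t + 16 vanishes at t = -2, -1, 4.
Since g''(t) = -6t^2 + 4t + 20, we get g''(-2) = -12 < 0 ⇒ local maximum; g''(-1) = 10 > 0 ⇒ local minimum; g''(4) = -60 < 0 ⇒ local maximum.
The local minimum is g(-1) = -37/6.

-37/6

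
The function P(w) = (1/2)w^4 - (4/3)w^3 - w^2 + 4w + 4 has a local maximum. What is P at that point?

Critical points: P'(w) = 2w^3 - 4w^2 - 2w + 4 vanishes at w = -1, 1, 2.
Since P''(w) = 6w^2 - 8w - 2, we get P''(-1) = 12 > 0 ⇒ local minimum; P''(1) = -4 < 0 ⇒ local maximum; P''(2) = 6 > 0 ⇒ local minimum.
The local maximum is P(1) = 37/6.

37/6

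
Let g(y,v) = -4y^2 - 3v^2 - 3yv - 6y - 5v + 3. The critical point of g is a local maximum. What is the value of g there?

235/39

∂g/∂y = -8y - 3v - 6 = 0 and ∂g/∂v = -3y - 6v - 5 = 0, so (y, v) = (-7/13, -22/39).
The Hessian has g_{yy} = -8, g_{vv} = -6, g_{yv} = -3, giving D = 39 > 0 with g_{yy} < 0, so the point is a local maximum.
g(-7/13, -22/39) = 235/39.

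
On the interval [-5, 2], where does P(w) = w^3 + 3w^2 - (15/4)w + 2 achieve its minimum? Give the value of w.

-5

The derivative is 3w^2 + 6w - 15/4, which vanishes at w = -5/2 and w = 1/2.
Evaluating at the critical points and endpoints: P(-5) = -117/4; P(-5/2) = 29/2; P(1/2) = 1; P(2) = 29/2.
The minimum over the interval is -117/4, attained at w = -5.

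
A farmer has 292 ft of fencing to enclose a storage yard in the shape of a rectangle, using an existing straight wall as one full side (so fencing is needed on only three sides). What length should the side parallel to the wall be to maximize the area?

Let the sides perpendicular to the wall have length x and the parallel side y, so 2x + y = 292 and the area is A = xy = x(292 − 2x).
A'(x) = 292 − 4x = 0 gives x = 73, and A''(x) = −4 < 0 confirms a maximum.
Then y = 292 − 2·73 = 146 and A = 10658.

146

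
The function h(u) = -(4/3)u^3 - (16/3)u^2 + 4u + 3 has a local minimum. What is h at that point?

-21

h'(u) = -4u^2 - (32/3)u + 4. Setting h'(u) = 0 gives u ∈ {-3, 1/3}.
Second-derivative test with h''(u) = -8u - 32/3: h''(-3) = 40/3 > 0 ⇒ local minimum; h''(1/3) = -40/3 < 0 ⇒ local maximum.
So the local minimum value is h(-3) = -21.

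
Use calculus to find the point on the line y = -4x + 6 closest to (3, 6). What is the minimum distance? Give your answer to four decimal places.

2.9104

Minimize D(x)^2 = (x - 3)^2 + (-4x)^2.
d/dx[D^2] = 2(x - 3) + 2·(-4)·(-4x) = 0 ⇒ x = 3/17.
Then y = 90/17 and the distance is √(144/17) ≈ 2.9104.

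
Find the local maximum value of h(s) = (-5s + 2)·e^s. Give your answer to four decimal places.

h'(s) = (-5)·e^s + (-5s + 2)·1·e^s = (-5s - 3)·e^s. Since e^s > 0, the only critical point is s = -3/5.
h''(-3/5) has the same sign as -5 < 0, so this is a local maximum.
h(-3/5) = (5)·e^(-3/5) ≈ 2.7441.

2.7441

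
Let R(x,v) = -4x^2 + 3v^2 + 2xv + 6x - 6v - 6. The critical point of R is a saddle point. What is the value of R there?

∂R/∂x = -8x + 2v + 6 = 0 and ∂R/∂v = 2x + 6v - 6 = 0, so (x, v) = (12/13, 9/13).
The Hessian has R_{xx} = -8, R_{vv} = 6, R_{xv} = 2, giving D = -52 < 0, so the point is a saddle point.
R(12/13, 9/13) = -69/13.

-69/13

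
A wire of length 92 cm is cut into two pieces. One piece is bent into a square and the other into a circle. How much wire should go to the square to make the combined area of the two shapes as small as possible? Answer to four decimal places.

51.5291

Let x be the length used for the square. Square side x/4; circle radius (92−x)/(2π).
A(x) = (x/4)² + π·((92−x)/(2π))² = x²/16 + (92−x)²/(4π) for 0 ≤ x ≤ 92. A'(x) = x/8 − (92−x)/(2π) = 0 gives x = 4·92/(π+4) ≈ 51.5291.
A'' = 1/8 + 1/(2π) > 0, so this gives the minimum combined area; x ≈ 51.5291 cm to the square.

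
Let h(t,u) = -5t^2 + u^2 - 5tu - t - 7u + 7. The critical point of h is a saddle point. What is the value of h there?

106/45

∂h/∂t = -10t - 5u - 1 = 0 and ∂h/∂u = -5t + 2u - 7 = 0, so (t, u) = (-37/45, 13/9).
The Hessian has h_{tt} = -10, h_{uu} = 2, h_{tu} = -5, giving D = -45 < 0, so the point is a saddle point.
h(-37/45, 13/9) = 106/45.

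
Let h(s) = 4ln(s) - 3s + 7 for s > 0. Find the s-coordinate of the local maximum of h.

4/3

h'(s) = 4/s − 3 = 0 gives s = 4/3.
h''(s) = -4/s², which is negative for s > 0, so this is a local maximum.
h(4/3) = 4·ln(4/3) - 4 + 7 ≈ 4.1507.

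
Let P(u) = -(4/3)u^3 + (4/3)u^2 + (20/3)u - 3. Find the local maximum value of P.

457/81

P'(u) = -4u^2 + (8/3)u + 20/3 = 0 at u = -1, 5/3.
Since P''(u) = -8u + 8/3, we get P''(-1) = 32/3 > 0 ⇒ local minimum; P''(5/3) = -32/3 < 0 ⇒ local maximum.
So the local maximum value is P(5/3) = 457/81.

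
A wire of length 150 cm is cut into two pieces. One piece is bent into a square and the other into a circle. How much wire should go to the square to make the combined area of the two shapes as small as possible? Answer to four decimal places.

Let x be the length used for the square. Square side x/4; circle radius (150−x)/(2π).
A(x) = (x/4)² + π·((150−x)/(2π))² = x²/16 + (150−x)²/(4π) for 0 ≤ x ≤ 150. A'(x) = x/8 − (150−x)/(2π) = 0 gives x = 4·150/(π+4) ≈ 84.0149.
A'' = 1/8 + 1/(2π) > 0, so this gives the minimum combined area; x ≈ 84.0149 cm to the square.

84.0149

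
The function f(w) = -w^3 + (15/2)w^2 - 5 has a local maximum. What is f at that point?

Critical points: f'(w) = -3w^2 + 15w vanishes at w = 0, 5.
f''(w) = -6w + 15. f''(0) = 15 > 0 ⇒ local minimum; f''(5) = -15 < 0 ⇒ local maximum.
So the local maximum value is f(5) = 115/2.

115/2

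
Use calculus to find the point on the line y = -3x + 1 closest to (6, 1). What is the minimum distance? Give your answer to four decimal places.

5.6921

Minimize D(x)^2 = (x - 6)^2 + (-3x)^2.
d/dx[D^2] = 2(x - 6) + 2·(-3)·(-3x) = 0 ⇒ x = 3/5.
Then y = -4/5 and the distance is √(162/5) ≈ 5.6921.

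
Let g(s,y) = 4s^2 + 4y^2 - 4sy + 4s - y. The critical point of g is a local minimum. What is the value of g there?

∂g/∂s = 8s - 4y + 4 = 0 and ∂g/∂y = -4s + 8y - 1 = 0, so (s, y) = (-7/12, -1/6).
The Hessian has g_{ss} = 8, g_{yy} = 8, g_{sy} = -4, giving D = 48 > 0 with g_{ss} > 0, so the point is a local minimum.
g(-7/12, -1/6) = -13/12.

-13/12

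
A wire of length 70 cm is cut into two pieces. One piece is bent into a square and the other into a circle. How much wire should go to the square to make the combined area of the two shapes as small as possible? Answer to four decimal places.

39.2069

Let x be the length used for the square. Square side x/4; circle radius (70−x)/(2π).
A(x) = (x/4)² + π·((70−x)/(2π))² = x²/16 + (70−x)²/(4π) for 0 ≤ x ≤ 70. A'(x) = x/8 − (70−x)/(2π) = 0 gives x = 4·70/(π+4) ≈ 39.2069.
A'' = 1/8 + 1/(2π) > 0, so this gives the minimum combined area; x ≈ 39.2069 cm to the square.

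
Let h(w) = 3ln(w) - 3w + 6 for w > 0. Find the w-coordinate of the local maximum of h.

h'(w) = 3/w − 3 = 0 gives w = 1.
h''(w) = -3/w², which is negative for w > 0, so this is a local maximum.
h(1) = 3·ln(1) - 3 + 6 ≈ 3.0000.

1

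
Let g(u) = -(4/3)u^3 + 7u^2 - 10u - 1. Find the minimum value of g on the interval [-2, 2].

The derivative is -4u^2 + 14u - 10, whose only zero in [-2, 2] is u = 1.
Compare values at every candidate in [-2, 2]: g(-2) = 173/3; g(1) = -16/3; g(2) = -11/3.
So the minimum is g(1) = -16/3.

-16/3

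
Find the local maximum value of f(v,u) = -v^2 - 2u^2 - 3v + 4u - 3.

∂f/∂v = -2v - 3 = 0 and ∂f/∂u = -4u + 4 = 0, so (v, u) = (-3/2, 1).
The Hessian has f_{vv} = -2, f_{uu} = -4, f_{vu} = 0, giving D = 8 > 0 with f_{vv} < 0, so the point is a local maximum.
f(-3/2, 1) = 5/4.

5/4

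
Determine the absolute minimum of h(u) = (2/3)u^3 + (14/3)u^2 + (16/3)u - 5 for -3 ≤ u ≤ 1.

-541/81

h'(u) = 2u^2 + (28/3)u + 16/3, whose only zero in [-3, 1] is u = -2/3.
Candidates: h(-3) = 3, h(-2/3) = -541/81, h(1) = 17/3.
So the minimum is h(-2/3) = -541/81.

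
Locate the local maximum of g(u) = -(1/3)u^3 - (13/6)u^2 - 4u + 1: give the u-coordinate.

Critical points: g'(u) = -u^2 - (13/3)u - 4 vanishes at u = -3, -4/3.
Second-derivative test with g''(u) = -2u - 13/3: g''(-3) = 5/3 > 0 ⇒ local minimum; g''(-4/3) = -5/3 < 0 ⇒ local maximum.
The local maximum is g(-4/3) = 265/81.

-4/3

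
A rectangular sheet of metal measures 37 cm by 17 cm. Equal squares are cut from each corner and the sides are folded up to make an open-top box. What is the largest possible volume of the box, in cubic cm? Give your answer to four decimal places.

With cut size x, the volume is V(x) = x(37 − 2x)(17 − 2x) for 0 < x < 8.5.
V'(x) = 12x^2 − 216x + 629. Setting V'(x) = 0 gives x ≈ 3.6537 (the root in (0, 8.5)).
V''(x) = 24x − 216 is negative there, so this is the maximum; V ≈ 1051.5294.

1051.5294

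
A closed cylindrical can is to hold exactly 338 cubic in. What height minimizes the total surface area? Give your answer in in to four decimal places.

7.5499

With radius r and height h, πr²h = 338 so h = 338/(πr²), and S(r) = 2πr² + 2πrh = 2πr² + 2·338/r.
S'(r) = 4πr − 2·338/r² = 0 ⇒ r³ = 338/(2π), so r ≈ 3.7750 and h = 2r ≈ 7.5499.
S''(r) = 4π + 4·338/r³ > 0, so this is the minimum; S ≈ 268.6122.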